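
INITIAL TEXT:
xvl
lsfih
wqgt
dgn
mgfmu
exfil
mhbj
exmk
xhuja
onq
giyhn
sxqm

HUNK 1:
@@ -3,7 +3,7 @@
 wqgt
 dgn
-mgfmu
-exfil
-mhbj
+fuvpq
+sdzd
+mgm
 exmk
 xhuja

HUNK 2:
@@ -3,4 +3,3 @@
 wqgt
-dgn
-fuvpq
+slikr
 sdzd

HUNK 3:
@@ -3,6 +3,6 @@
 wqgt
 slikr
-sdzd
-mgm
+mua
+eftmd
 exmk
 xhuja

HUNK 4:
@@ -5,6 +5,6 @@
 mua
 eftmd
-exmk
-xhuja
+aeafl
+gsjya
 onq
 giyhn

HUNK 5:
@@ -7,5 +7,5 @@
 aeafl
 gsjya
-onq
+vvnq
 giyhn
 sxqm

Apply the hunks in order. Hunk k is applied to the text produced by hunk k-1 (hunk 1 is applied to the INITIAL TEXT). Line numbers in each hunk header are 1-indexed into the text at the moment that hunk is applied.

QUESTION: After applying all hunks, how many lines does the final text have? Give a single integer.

Answer: 11

Derivation:
Hunk 1: at line 3 remove [mgfmu,exfil,mhbj] add [fuvpq,sdzd,mgm] -> 12 lines: xvl lsfih wqgt dgn fuvpq sdzd mgm exmk xhuja onq giyhn sxqm
Hunk 2: at line 3 remove [dgn,fuvpq] add [slikr] -> 11 lines: xvl lsfih wqgt slikr sdzd mgm exmk xhuja onq giyhn sxqm
Hunk 3: at line 3 remove [sdzd,mgm] add [mua,eftmd] -> 11 lines: xvl lsfih wqgt slikr mua eftmd exmk xhuja onq giyhn sxqm
Hunk 4: at line 5 remove [exmk,xhuja] add [aeafl,gsjya] -> 11 lines: xvl lsfih wqgt slikr mua eftmd aeafl gsjya onq giyhn sxqm
Hunk 5: at line 7 remove [onq] add [vvnq] -> 11 lines: xvl lsfih wqgt slikr mua eftmd aeafl gsjya vvnq giyhn sxqm
Final line count: 11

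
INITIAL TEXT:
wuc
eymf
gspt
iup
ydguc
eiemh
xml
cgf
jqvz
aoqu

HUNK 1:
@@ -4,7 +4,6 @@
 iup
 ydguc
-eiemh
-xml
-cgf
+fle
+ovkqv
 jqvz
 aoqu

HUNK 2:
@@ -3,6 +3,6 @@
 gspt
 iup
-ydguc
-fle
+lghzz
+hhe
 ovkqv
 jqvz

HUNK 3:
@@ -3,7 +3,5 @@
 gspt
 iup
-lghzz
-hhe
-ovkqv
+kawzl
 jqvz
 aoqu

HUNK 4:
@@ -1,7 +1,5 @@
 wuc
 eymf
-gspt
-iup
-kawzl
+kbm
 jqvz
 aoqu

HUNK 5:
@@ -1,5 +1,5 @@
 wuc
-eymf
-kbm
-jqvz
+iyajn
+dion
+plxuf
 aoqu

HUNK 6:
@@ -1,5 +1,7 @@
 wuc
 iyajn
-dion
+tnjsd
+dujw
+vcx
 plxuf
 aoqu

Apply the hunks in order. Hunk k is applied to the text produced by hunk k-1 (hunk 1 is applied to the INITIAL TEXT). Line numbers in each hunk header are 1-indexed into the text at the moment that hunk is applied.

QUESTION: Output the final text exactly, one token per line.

Hunk 1: at line 4 remove [eiemh,xml,cgf] add [fle,ovkqv] -> 9 lines: wuc eymf gspt iup ydguc fle ovkqv jqvz aoqu
Hunk 2: at line 3 remove [ydguc,fle] add [lghzz,hhe] -> 9 lines: wuc eymf gspt iup lghzz hhe ovkqv jqvz aoqu
Hunk 3: at line 3 remove [lghzz,hhe,ovkqv] add [kawzl] -> 7 lines: wuc eymf gspt iup kawzl jqvz aoqu
Hunk 4: at line 1 remove [gspt,iup,kawzl] add [kbm] -> 5 lines: wuc eymf kbm jqvz aoqu
Hunk 5: at line 1 remove [eymf,kbm,jqvz] add [iyajn,dion,plxuf] -> 5 lines: wuc iyajn dion plxuf aoqu
Hunk 6: at line 1 remove [dion] add [tnjsd,dujw,vcx] -> 7 lines: wuc iyajn tnjsd dujw vcx plxuf aoqu

Answer: wuc
iyajn
tnjsd
dujw
vcx
plxuf
aoqu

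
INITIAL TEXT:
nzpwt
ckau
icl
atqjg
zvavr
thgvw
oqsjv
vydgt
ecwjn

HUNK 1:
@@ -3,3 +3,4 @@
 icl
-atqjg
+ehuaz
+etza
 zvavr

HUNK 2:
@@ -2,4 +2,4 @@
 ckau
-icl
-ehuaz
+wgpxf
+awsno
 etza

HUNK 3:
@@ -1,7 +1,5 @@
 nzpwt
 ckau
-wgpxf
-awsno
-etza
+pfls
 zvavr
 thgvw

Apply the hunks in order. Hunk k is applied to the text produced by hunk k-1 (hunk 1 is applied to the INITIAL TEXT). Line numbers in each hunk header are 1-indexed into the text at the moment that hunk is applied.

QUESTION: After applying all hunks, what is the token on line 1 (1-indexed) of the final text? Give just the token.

Hunk 1: at line 3 remove [atqjg] add [ehuaz,etza] -> 10 lines: nzpwt ckau icl ehuaz etza zvavr thgvw oqsjv vydgt ecwjn
Hunk 2: at line 2 remove [icl,ehuaz] add [wgpxf,awsno] -> 10 lines: nzpwt ckau wgpxf awsno etza zvavr thgvw oqsjv vydgt ecwjn
Hunk 3: at line 1 remove [wgpxf,awsno,etza] add [pfls] -> 8 lines: nzpwt ckau pfls zvavr thgvw oqsjv vydgt ecwjn
Final line 1: nzpwt

Answer: nzpwt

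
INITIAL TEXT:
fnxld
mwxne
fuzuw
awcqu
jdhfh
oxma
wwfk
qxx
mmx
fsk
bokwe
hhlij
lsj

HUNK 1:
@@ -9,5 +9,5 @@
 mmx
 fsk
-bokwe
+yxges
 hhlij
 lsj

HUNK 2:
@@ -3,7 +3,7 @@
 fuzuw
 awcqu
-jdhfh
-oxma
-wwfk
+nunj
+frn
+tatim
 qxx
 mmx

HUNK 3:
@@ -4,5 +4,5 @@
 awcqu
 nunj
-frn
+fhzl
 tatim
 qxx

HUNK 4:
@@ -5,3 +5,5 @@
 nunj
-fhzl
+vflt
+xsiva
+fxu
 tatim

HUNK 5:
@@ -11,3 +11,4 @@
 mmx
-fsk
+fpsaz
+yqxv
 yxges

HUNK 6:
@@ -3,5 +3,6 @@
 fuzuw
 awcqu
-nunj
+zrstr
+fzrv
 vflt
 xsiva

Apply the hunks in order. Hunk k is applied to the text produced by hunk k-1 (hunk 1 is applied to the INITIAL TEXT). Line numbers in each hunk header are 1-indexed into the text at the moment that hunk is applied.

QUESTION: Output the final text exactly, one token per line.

Hunk 1: at line 9 remove [bokwe] add [yxges] -> 13 lines: fnxld mwxne fuzuw awcqu jdhfh oxma wwfk qxx mmx fsk yxges hhlij lsj
Hunk 2: at line 3 remove [jdhfh,oxma,wwfk] add [nunj,frn,tatim] -> 13 lines: fnxld mwxne fuzuw awcqu nunj frn tatim qxx mmx fsk yxges hhlij lsj
Hunk 3: at line 4 remove [frn] add [fhzl] -> 13 lines: fnxld mwxne fuzuw awcqu nunj fhzl tatim qxx mmx fsk yxges hhlij lsj
Hunk 4: at line 5 remove [fhzl] add [vflt,xsiva,fxu] -> 15 lines: fnxld mwxne fuzuw awcqu nunj vflt xsiva fxu tatim qxx mmx fsk yxges hhlij lsj
Hunk 5: at line 11 remove [fsk] add [fpsaz,yqxv] -> 16 lines: fnxld mwxne fuzuw awcqu nunj vflt xsiva fxu tatim qxx mmx fpsaz yqxv yxges hhlij lsj
Hunk 6: at line 3 remove [nunj] add [zrstr,fzrv] -> 17 lines: fnxld mwxne fuzuw awcqu zrstr fzrv vflt xsiva fxu tatim qxx mmx fpsaz yqxv yxges hhlij lsj

Answer: fnxld
mwxne
fuzuw
awcqu
zrstr
fzrv
vflt
xsiva
fxu
tatim
qxx
mmx
fpsaz
yqxv
yxges
hhlij
lsj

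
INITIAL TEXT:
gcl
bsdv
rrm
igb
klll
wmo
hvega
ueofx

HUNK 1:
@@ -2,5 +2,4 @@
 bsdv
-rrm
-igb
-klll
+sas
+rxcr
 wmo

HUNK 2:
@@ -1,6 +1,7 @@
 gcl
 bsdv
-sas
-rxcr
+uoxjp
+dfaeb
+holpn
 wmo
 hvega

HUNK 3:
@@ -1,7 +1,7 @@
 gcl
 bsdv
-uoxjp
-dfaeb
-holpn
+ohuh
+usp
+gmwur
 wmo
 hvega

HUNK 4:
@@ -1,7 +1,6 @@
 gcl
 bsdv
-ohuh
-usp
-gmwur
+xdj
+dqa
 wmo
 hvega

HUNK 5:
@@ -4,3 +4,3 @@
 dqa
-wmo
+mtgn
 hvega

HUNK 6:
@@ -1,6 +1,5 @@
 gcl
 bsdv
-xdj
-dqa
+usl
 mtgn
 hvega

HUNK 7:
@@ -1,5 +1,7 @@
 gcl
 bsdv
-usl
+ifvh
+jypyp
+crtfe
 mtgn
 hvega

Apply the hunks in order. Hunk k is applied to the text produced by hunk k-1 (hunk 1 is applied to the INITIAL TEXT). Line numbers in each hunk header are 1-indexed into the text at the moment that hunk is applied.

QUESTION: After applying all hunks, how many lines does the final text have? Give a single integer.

Answer: 8

Derivation:
Hunk 1: at line 2 remove [rrm,igb,klll] add [sas,rxcr] -> 7 lines: gcl bsdv sas rxcr wmo hvega ueofx
Hunk 2: at line 1 remove [sas,rxcr] add [uoxjp,dfaeb,holpn] -> 8 lines: gcl bsdv uoxjp dfaeb holpn wmo hvega ueofx
Hunk 3: at line 1 remove [uoxjp,dfaeb,holpn] add [ohuh,usp,gmwur] -> 8 lines: gcl bsdv ohuh usp gmwur wmo hvega ueofx
Hunk 4: at line 1 remove [ohuh,usp,gmwur] add [xdj,dqa] -> 7 lines: gcl bsdv xdj dqa wmo hvega ueofx
Hunk 5: at line 4 remove [wmo] add [mtgn] -> 7 lines: gcl bsdv xdj dqa mtgn hvega ueofx
Hunk 6: at line 1 remove [xdj,dqa] add [usl] -> 6 lines: gcl bsdv usl mtgn hvega ueofx
Hunk 7: at line 1 remove [usl] add [ifvh,jypyp,crtfe] -> 8 lines: gcl bsdv ifvh jypyp crtfe mtgn hvega ueofx
Final line count: 8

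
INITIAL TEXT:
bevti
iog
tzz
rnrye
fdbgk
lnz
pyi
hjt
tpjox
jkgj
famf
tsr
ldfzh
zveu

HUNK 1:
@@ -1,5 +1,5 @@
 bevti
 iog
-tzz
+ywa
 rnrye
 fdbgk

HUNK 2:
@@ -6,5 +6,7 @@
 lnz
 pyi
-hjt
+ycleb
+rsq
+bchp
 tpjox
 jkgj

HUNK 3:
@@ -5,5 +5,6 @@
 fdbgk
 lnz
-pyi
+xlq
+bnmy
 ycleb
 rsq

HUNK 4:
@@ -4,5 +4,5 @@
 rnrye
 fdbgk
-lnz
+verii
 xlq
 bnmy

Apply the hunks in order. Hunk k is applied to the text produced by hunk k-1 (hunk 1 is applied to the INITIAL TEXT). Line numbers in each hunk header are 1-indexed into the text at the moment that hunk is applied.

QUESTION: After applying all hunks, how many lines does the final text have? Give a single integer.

Hunk 1: at line 1 remove [tzz] add [ywa] -> 14 lines: bevti iog ywa rnrye fdbgk lnz pyi hjt tpjox jkgj famf tsr ldfzh zveu
Hunk 2: at line 6 remove [hjt] add [ycleb,rsq,bchp] -> 16 lines: bevti iog ywa rnrye fdbgk lnz pyi ycleb rsq bchp tpjox jkgj famf tsr ldfzh zveu
Hunk 3: at line 5 remove [pyi] add [xlq,bnmy] -> 17 lines: bevti iog ywa rnrye fdbgk lnz xlq bnmy ycleb rsq bchp tpjox jkgj famf tsr ldfzh zveu
Hunk 4: at line 4 remove [lnz] add [verii] -> 17 lines: bevti iog ywa rnrye fdbgk verii xlq bnmy ycleb rsq bchp tpjox jkgj famf tsr ldfzh zveu
Final line count: 17

Answer: 17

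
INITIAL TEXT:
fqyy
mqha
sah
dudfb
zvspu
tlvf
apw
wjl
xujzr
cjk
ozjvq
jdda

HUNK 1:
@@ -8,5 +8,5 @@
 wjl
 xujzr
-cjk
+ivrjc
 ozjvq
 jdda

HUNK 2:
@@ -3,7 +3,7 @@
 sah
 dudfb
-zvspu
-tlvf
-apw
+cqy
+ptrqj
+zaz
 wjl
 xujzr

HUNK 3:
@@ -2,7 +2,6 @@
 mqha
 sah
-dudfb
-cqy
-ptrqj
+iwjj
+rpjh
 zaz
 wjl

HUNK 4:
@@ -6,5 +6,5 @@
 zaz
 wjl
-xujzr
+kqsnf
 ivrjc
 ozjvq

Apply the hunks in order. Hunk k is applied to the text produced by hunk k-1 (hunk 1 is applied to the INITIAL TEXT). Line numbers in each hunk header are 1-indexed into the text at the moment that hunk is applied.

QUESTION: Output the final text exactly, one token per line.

Hunk 1: at line 8 remove [cjk] add [ivrjc] -> 12 lines: fqyy mqha sah dudfb zvspu tlvf apw wjl xujzr ivrjc ozjvq jdda
Hunk 2: at line 3 remove [zvspu,tlvf,apw] add [cqy,ptrqj,zaz] -> 12 lines: fqyy mqha sah dudfb cqy ptrqj zaz wjl xujzr ivrjc ozjvq jdda
Hunk 3: at line 2 remove [dudfb,cqy,ptrqj] add [iwjj,rpjh] -> 11 lines: fqyy mqha sah iwjj rpjh zaz wjl xujzr ivrjc ozjvq jdda
Hunk 4: at line 6 remove [xujzr] add [kqsnf] -> 11 lines: fqyy mqha sah iwjj rpjh zaz wjl kqsnf ivrjc ozjvq jdda

Answer: fqyy
mqha
sah
iwjj
rpjh
zaz
wjl
kqsnf
ivrjc
ozjvq
jdda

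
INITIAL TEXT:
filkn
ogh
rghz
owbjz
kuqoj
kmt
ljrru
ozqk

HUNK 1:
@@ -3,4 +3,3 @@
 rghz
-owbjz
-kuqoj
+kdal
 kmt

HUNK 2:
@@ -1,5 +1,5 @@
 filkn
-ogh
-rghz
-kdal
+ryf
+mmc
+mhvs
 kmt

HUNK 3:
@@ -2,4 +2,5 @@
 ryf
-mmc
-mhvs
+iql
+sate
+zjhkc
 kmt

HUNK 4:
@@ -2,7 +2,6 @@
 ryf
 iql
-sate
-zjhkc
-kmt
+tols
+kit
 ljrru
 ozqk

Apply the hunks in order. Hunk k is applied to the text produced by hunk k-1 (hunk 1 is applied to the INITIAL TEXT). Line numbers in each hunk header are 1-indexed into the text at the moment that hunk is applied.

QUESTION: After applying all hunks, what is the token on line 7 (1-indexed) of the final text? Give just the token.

Answer: ozqk

Derivation:
Hunk 1: at line 3 remove [owbjz,kuqoj] add [kdal] -> 7 lines: filkn ogh rghz kdal kmt ljrru ozqk
Hunk 2: at line 1 remove [ogh,rghz,kdal] add [ryf,mmc,mhvs] -> 7 lines: filkn ryf mmc mhvs kmt ljrru ozqk
Hunk 3: at line 2 remove [mmc,mhvs] add [iql,sate,zjhkc] -> 8 lines: filkn ryf iql sate zjhkc kmt ljrru ozqk
Hunk 4: at line 2 remove [sate,zjhkc,kmt] add [tols,kit] -> 7 lines: filkn ryf iql tols kit ljrru ozqk
Final line 7: ozqk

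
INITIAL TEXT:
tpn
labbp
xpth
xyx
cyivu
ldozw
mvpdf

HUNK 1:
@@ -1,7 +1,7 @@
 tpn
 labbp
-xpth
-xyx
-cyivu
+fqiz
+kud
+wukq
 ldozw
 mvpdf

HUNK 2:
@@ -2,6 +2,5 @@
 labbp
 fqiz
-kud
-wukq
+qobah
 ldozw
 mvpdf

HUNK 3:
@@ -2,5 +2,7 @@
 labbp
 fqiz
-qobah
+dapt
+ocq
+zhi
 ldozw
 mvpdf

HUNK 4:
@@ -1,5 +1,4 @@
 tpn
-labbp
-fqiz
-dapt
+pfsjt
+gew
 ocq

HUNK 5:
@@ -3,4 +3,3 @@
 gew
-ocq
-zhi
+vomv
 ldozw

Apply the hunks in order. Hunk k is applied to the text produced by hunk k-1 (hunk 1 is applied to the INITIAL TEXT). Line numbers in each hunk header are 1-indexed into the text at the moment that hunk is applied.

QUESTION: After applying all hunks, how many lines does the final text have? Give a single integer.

Answer: 6

Derivation:
Hunk 1: at line 1 remove [xpth,xyx,cyivu] add [fqiz,kud,wukq] -> 7 lines: tpn labbp fqiz kud wukq ldozw mvpdf
Hunk 2: at line 2 remove [kud,wukq] add [qobah] -> 6 lines: tpn labbp fqiz qobah ldozw mvpdf
Hunk 3: at line 2 remove [qobah] add [dapt,ocq,zhi] -> 8 lines: tpn labbp fqiz dapt ocq zhi ldozw mvpdf
Hunk 4: at line 1 remove [labbp,fqiz,dapt] add [pfsjt,gew] -> 7 lines: tpn pfsjt gew ocq zhi ldozw mvpdf
Hunk 5: at line 3 remove [ocq,zhi] add [vomv] -> 6 lines: tpn pfsjt gew vomv ldozw mvpdf
Final line count: 6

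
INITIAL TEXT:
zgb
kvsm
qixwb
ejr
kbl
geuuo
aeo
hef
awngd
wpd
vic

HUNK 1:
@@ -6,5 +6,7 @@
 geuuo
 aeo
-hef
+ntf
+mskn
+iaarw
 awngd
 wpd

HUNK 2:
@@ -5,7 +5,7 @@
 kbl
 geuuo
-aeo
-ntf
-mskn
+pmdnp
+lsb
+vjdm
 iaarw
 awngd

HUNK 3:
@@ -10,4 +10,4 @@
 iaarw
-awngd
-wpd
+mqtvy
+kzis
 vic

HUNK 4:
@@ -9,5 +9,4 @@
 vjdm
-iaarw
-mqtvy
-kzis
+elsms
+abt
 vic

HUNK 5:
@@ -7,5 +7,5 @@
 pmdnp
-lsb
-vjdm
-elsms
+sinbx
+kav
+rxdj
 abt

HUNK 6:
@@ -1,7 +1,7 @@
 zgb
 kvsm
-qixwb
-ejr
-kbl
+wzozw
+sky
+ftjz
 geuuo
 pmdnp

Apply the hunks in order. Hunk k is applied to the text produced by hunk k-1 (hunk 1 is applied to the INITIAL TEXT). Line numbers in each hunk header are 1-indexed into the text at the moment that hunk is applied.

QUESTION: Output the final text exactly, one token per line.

Hunk 1: at line 6 remove [hef] add [ntf,mskn,iaarw] -> 13 lines: zgb kvsm qixwb ejr kbl geuuo aeo ntf mskn iaarw awngd wpd vic
Hunk 2: at line 5 remove [aeo,ntf,mskn] add [pmdnp,lsb,vjdm] -> 13 lines: zgb kvsm qixwb ejr kbl geuuo pmdnp lsb vjdm iaarw awngd wpd vic
Hunk 3: at line 10 remove [awngd,wpd] add [mqtvy,kzis] -> 13 lines: zgb kvsm qixwb ejr kbl geuuo pmdnp lsb vjdm iaarw mqtvy kzis vic
Hunk 4: at line 9 remove [iaarw,mqtvy,kzis] add [elsms,abt] -> 12 lines: zgb kvsm qixwb ejr kbl geuuo pmdnp lsb vjdm elsms abt vic
Hunk 5: at line 7 remove [lsb,vjdm,elsms] add [sinbx,kav,rxdj] -> 12 lines: zgb kvsm qixwb ejr kbl geuuo pmdnp sinbx kav rxdj abt vic
Hunk 6: at line 1 remove [qixwb,ejr,kbl] add [wzozw,sky,ftjz] -> 12 lines: zgb kvsm wzozw sky ftjz geuuo pmdnp sinbx kav rxdj abt vic

Answer: zgb
kvsm
wzozw
sky
ftjz
geuuo
pmdnp
sinbx
kav
rxdj
abt
vic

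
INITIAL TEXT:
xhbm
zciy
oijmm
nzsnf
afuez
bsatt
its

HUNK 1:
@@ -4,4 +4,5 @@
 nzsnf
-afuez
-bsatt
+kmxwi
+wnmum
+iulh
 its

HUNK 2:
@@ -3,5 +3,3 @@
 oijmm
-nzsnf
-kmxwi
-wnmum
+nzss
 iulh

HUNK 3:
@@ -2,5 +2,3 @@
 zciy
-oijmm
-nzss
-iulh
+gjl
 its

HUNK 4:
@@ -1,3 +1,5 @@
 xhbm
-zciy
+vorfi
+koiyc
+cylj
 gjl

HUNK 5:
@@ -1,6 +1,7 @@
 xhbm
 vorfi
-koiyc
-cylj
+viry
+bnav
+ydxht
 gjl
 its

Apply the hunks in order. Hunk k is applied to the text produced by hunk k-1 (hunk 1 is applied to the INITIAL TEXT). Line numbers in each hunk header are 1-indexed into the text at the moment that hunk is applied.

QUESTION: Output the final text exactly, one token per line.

Answer: xhbm
vorfi
viry
bnav
ydxht
gjl
its

Derivation:
Hunk 1: at line 4 remove [afuez,bsatt] add [kmxwi,wnmum,iulh] -> 8 lines: xhbm zciy oijmm nzsnf kmxwi wnmum iulh its
Hunk 2: at line 3 remove [nzsnf,kmxwi,wnmum] add [nzss] -> 6 lines: xhbm zciy oijmm nzss iulh its
Hunk 3: at line 2 remove [oijmm,nzss,iulh] add [gjl] -> 4 lines: xhbm zciy gjl its
Hunk 4: at line 1 remove [zciy] add [vorfi,koiyc,cylj] -> 6 lines: xhbm vorfi koiyc cylj gjl its
Hunk 5: at line 1 remove [koiyc,cylj] add [viry,bnav,ydxht] -> 7 lines: xhbm vorfi viry bnav ydxht gjl its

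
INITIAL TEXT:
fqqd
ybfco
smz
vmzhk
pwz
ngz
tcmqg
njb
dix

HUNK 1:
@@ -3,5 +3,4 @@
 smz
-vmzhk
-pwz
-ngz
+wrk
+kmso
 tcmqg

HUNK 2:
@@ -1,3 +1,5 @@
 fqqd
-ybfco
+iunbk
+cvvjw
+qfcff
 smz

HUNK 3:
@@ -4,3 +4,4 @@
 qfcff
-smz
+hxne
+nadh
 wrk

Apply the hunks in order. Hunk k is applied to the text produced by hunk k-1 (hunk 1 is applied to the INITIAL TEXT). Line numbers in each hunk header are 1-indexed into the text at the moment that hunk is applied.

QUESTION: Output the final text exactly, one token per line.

Hunk 1: at line 3 remove [vmzhk,pwz,ngz] add [wrk,kmso] -> 8 lines: fqqd ybfco smz wrk kmso tcmqg njb dix
Hunk 2: at line 1 remove [ybfco] add [iunbk,cvvjw,qfcff] -> 10 lines: fqqd iunbk cvvjw qfcff smz wrk kmso tcmqg njb dix
Hunk 3: at line 4 remove [smz] add [hxne,nadh] -> 11 lines: fqqd iunbk cvvjw qfcff hxne nadh wrk kmso tcmqg njb dix

Answer: fqqd
iunbk
cvvjw
qfcff
hxne
nadh
wrk
kmso
tcmqg
njb
dix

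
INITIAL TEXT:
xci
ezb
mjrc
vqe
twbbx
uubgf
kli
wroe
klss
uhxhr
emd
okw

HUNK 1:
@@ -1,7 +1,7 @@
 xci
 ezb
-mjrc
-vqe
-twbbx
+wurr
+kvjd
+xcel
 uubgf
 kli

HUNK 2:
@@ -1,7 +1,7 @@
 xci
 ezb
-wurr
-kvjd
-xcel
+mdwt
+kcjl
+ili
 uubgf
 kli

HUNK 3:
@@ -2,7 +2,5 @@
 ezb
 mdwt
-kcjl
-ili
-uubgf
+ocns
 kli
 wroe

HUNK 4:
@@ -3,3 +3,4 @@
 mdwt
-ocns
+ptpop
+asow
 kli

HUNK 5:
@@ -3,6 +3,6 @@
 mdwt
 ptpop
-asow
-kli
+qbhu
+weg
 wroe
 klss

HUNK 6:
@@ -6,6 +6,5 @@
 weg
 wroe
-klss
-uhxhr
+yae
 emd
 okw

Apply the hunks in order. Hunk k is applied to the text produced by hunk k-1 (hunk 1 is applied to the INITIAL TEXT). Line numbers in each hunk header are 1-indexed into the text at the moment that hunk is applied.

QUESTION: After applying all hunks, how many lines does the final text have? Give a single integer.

Answer: 10

Derivation:
Hunk 1: at line 1 remove [mjrc,vqe,twbbx] add [wurr,kvjd,xcel] -> 12 lines: xci ezb wurr kvjd xcel uubgf kli wroe klss uhxhr emd okw
Hunk 2: at line 1 remove [wurr,kvjd,xcel] add [mdwt,kcjl,ili] -> 12 lines: xci ezb mdwt kcjl ili uubgf kli wroe klss uhxhr emd okw
Hunk 3: at line 2 remove [kcjl,ili,uubgf] add [ocns] -> 10 lines: xci ezb mdwt ocns kli wroe klss uhxhr emd okw
Hunk 4: at line 3 remove [ocns] add [ptpop,asow] -> 11 lines: xci ezb mdwt ptpop asow kli wroe klss uhxhr emd okw
Hunk 5: at line 3 remove [asow,kli] add [qbhu,weg] -> 11 lines: xci ezb mdwt ptpop qbhu weg wroe klss uhxhr emd okw
Hunk 6: at line 6 remove [klss,uhxhr] add [yae] -> 10 lines: xci ezb mdwt ptpop qbhu weg wroe yae emd okw
Final line count: 10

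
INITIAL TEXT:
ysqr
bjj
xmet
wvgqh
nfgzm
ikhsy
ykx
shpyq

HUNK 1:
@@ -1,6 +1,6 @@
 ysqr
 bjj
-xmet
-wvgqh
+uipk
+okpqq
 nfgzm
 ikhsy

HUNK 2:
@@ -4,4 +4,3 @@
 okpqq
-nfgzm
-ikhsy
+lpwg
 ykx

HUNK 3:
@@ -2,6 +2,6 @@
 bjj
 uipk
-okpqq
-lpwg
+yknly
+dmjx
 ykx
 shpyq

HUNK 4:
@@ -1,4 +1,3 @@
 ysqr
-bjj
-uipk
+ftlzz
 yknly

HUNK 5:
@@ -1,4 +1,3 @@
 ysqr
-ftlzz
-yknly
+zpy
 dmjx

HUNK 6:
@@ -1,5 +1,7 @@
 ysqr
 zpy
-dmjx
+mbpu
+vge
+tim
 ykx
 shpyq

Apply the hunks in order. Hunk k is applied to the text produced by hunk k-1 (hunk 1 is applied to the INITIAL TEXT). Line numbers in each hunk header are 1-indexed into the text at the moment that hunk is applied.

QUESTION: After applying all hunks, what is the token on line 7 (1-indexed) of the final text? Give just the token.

Answer: shpyq

Derivation:
Hunk 1: at line 1 remove [xmet,wvgqh] add [uipk,okpqq] -> 8 lines: ysqr bjj uipk okpqq nfgzm ikhsy ykx shpyq
Hunk 2: at line 4 remove [nfgzm,ikhsy] add [lpwg] -> 7 lines: ysqr bjj uipk okpqq lpwg ykx shpyq
Hunk 3: at line 2 remove [okpqq,lpwg] add [yknly,dmjx] -> 7 lines: ysqr bjj uipk yknly dmjx ykx shpyq
Hunk 4: at line 1 remove [bjj,uipk] add [ftlzz] -> 6 lines: ysqr ftlzz yknly dmjx ykx shpyq
Hunk 5: at line 1 remove [ftlzz,yknly] add [zpy] -> 5 lines: ysqr zpy dmjx ykx shpyq
Hunk 6: at line 1 remove [dmjx] add [mbpu,vge,tim] -> 7 lines: ysqr zpy mbpu vge tim ykx shpyq
Final line 7: shpyq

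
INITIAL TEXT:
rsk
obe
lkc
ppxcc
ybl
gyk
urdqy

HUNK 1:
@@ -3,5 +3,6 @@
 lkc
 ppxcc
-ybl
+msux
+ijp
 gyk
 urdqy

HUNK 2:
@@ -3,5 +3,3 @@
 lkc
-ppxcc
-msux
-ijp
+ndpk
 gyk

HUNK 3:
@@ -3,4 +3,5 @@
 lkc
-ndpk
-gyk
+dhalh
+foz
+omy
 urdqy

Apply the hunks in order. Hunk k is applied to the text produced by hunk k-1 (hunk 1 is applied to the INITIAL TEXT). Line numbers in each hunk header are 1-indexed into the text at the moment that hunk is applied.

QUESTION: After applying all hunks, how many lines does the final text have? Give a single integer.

Answer: 7

Derivation:
Hunk 1: at line 3 remove [ybl] add [msux,ijp] -> 8 lines: rsk obe lkc ppxcc msux ijp gyk urdqy
Hunk 2: at line 3 remove [ppxcc,msux,ijp] add [ndpk] -> 6 lines: rsk obe lkc ndpk gyk urdqy
Hunk 3: at line 3 remove [ndpk,gyk] add [dhalh,foz,omy] -> 7 lines: rsk obe lkc dhalh foz omy urdqy
Final line count: 7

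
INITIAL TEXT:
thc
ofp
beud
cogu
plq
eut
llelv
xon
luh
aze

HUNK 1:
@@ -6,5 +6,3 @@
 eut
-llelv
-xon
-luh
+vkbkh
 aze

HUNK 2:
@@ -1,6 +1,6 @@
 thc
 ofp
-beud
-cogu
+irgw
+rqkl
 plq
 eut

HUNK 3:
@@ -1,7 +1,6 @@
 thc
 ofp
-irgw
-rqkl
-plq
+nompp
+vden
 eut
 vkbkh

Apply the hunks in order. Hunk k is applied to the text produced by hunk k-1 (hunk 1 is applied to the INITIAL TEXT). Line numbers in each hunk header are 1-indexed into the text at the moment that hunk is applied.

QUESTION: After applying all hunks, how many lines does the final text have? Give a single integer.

Hunk 1: at line 6 remove [llelv,xon,luh] add [vkbkh] -> 8 lines: thc ofp beud cogu plq eut vkbkh aze
Hunk 2: at line 1 remove [beud,cogu] add [irgw,rqkl] -> 8 lines: thc ofp irgw rqkl plq eut vkbkh aze
Hunk 3: at line 1 remove [irgw,rqkl,plq] add [nompp,vden] -> 7 lines: thc ofp nompp vden eut vkbkh aze
Final line count: 7

Answer: 7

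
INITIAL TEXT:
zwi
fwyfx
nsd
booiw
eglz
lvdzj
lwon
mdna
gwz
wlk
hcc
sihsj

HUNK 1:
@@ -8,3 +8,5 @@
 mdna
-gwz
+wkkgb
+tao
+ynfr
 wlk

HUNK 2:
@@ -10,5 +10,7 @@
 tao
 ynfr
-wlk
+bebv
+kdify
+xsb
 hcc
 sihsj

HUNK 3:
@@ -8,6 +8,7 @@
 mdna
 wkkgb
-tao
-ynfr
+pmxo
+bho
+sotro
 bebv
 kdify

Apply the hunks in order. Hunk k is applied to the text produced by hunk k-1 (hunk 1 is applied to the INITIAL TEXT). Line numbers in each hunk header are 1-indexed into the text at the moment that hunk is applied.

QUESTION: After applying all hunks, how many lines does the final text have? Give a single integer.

Hunk 1: at line 8 remove [gwz] add [wkkgb,tao,ynfr] -> 14 lines: zwi fwyfx nsd booiw eglz lvdzj lwon mdna wkkgb tao ynfr wlk hcc sihsj
Hunk 2: at line 10 remove [wlk] add [bebv,kdify,xsb] -> 16 lines: zwi fwyfx nsd booiw eglz lvdzj lwon mdna wkkgb tao ynfr bebv kdify xsb hcc sihsj
Hunk 3: at line 8 remove [tao,ynfr] add [pmxo,bho,sotro] -> 17 lines: zwi fwyfx nsd booiw eglz lvdzj lwon mdna wkkgb pmxo bho sotro bebv kdify xsb hcc sihsj
Final line count: 17

Answer: 17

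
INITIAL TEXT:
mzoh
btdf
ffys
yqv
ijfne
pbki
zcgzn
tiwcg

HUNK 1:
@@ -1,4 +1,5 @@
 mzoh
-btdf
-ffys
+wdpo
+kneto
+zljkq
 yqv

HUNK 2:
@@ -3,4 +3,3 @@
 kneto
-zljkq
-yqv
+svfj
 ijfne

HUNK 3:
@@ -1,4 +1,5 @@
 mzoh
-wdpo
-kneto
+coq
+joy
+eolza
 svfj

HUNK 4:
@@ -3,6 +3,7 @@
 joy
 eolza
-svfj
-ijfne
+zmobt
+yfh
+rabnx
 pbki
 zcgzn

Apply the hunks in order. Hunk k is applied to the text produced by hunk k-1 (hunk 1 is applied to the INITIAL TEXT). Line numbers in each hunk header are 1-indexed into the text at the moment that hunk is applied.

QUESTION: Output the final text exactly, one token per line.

Hunk 1: at line 1 remove [btdf,ffys] add [wdpo,kneto,zljkq] -> 9 lines: mzoh wdpo kneto zljkq yqv ijfne pbki zcgzn tiwcg
Hunk 2: at line 3 remove [zljkq,yqv] add [svfj] -> 8 lines: mzoh wdpo kneto svfj ijfne pbki zcgzn tiwcg
Hunk 3: at line 1 remove [wdpo,kneto] add [coq,joy,eolza] -> 9 lines: mzoh coq joy eolza svfj ijfne pbki zcgzn tiwcg
Hunk 4: at line 3 remove [svfj,ijfne] add [zmobt,yfh,rabnx] -> 10 lines: mzoh coq joy eolza zmobt yfh rabnx pbki zcgzn tiwcg

Answer: mzoh
coq
joy
eolza
zmobt
yfh
rabnx
pbki
zcgzn
tiwcg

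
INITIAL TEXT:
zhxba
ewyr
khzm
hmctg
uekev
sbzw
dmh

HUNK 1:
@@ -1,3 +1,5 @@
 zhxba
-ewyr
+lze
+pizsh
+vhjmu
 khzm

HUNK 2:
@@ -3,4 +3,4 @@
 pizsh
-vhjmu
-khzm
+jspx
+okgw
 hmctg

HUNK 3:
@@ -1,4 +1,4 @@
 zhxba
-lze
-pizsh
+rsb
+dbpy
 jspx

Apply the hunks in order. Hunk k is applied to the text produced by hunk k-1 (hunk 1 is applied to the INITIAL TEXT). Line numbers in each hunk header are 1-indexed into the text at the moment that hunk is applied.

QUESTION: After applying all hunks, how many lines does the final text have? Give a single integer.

Answer: 9

Derivation:
Hunk 1: at line 1 remove [ewyr] add [lze,pizsh,vhjmu] -> 9 lines: zhxba lze pizsh vhjmu khzm hmctg uekev sbzw dmh
Hunk 2: at line 3 remove [vhjmu,khzm] add [jspx,okgw] -> 9 lines: zhxba lze pizsh jspx okgw hmctg uekev sbzw dmh
Hunk 3: at line 1 remove [lze,pizsh] add [rsb,dbpy] -> 9 lines: zhxba rsb dbpy jspx okgw hmctg uekev sbzw dmh
Final line count: 9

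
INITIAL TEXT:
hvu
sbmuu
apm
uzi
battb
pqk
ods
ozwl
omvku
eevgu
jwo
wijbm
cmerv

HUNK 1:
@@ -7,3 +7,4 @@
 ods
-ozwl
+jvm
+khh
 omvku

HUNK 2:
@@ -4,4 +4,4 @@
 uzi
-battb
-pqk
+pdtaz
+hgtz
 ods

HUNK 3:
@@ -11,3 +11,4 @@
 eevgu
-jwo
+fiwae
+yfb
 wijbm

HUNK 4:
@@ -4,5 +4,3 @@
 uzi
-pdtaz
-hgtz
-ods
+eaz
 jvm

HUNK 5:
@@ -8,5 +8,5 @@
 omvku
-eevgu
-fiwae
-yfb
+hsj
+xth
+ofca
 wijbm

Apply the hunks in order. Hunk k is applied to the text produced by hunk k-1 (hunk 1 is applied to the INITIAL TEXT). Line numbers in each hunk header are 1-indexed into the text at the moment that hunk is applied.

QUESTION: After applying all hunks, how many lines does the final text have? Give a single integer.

Hunk 1: at line 7 remove [ozwl] add [jvm,khh] -> 14 lines: hvu sbmuu apm uzi battb pqk ods jvm khh omvku eevgu jwo wijbm cmerv
Hunk 2: at line 4 remove [battb,pqk] add [pdtaz,hgtz] -> 14 lines: hvu sbmuu apm uzi pdtaz hgtz ods jvm khh omvku eevgu jwo wijbm cmerv
Hunk 3: at line 11 remove [jwo] add [fiwae,yfb] -> 15 lines: hvu sbmuu apm uzi pdtaz hgtz ods jvm khh omvku eevgu fiwae yfb wijbm cmerv
Hunk 4: at line 4 remove [pdtaz,hgtz,ods] add [eaz] -> 13 lines: hvu sbmuu apm uzi eaz jvm khh omvku eevgu fiwae yfb wijbm cmerv
Hunk 5: at line 8 remove [eevgu,fiwae,yfb] add [hsj,xth,ofca] -> 13 lines: hvu sbmuu apm uzi eaz jvm khh omvku hsj xth ofca wijbm cmerv
Final line count: 13

Answer: 13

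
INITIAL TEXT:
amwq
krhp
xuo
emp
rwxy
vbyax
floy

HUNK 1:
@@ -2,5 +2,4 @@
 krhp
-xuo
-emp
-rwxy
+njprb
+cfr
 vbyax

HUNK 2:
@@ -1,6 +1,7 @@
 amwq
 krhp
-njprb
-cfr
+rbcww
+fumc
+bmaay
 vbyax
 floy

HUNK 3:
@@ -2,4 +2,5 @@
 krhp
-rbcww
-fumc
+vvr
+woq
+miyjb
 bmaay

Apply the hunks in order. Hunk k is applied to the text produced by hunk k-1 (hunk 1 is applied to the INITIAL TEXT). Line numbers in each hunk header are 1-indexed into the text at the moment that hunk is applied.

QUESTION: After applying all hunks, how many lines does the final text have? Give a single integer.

Hunk 1: at line 2 remove [xuo,emp,rwxy] add [njprb,cfr] -> 6 lines: amwq krhp njprb cfr vbyax floy
Hunk 2: at line 1 remove [njprb,cfr] add [rbcww,fumc,bmaay] -> 7 lines: amwq krhp rbcww fumc bmaay vbyax floy
Hunk 3: at line 2 remove [rbcww,fumc] add [vvr,woq,miyjb] -> 8 lines: amwq krhp vvr woq miyjb bmaay vbyax floy
Final line count: 8

Answer: 8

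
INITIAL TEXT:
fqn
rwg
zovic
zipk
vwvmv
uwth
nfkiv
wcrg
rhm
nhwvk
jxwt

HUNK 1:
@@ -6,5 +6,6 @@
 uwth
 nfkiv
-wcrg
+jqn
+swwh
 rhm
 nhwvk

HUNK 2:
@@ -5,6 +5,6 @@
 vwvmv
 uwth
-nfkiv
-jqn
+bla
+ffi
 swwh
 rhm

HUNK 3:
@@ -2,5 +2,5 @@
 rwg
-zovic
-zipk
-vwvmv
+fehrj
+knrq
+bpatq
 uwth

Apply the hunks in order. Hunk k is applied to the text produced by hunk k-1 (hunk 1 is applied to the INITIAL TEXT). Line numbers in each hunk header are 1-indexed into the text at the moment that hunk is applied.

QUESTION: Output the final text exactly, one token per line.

Answer: fqn
rwg
fehrj
knrq
bpatq
uwth
bla
ffi
swwh
rhm
nhwvk
jxwt

Derivation:
Hunk 1: at line 6 remove [wcrg] add [jqn,swwh] -> 12 lines: fqn rwg zovic zipk vwvmv uwth nfkiv jqn swwh rhm nhwvk jxwt
Hunk 2: at line 5 remove [nfkiv,jqn] add [bla,ffi] -> 12 lines: fqn rwg zovic zipk vwvmv uwth bla ffi swwh rhm nhwvk jxwt
Hunk 3: at line 2 remove [zovic,zipk,vwvmv] add [fehrj,knrq,bpatq] -> 12 lines: fqn rwg fehrj knrq bpatq uwth bla ffi swwh rhm nhwvk jxwt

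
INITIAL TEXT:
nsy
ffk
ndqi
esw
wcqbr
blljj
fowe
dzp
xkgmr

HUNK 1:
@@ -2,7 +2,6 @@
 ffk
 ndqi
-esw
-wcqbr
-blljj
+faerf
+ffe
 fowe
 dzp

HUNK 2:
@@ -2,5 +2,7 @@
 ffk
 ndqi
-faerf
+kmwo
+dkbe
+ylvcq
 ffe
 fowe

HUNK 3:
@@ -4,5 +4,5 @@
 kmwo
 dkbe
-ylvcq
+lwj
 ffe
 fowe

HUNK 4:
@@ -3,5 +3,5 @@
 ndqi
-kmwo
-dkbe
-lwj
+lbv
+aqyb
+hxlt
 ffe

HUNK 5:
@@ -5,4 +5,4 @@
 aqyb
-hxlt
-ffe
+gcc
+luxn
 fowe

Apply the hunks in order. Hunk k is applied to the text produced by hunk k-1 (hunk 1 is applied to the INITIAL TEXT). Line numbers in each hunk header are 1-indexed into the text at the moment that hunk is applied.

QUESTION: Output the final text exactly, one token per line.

Answer: nsy
ffk
ndqi
lbv
aqyb
gcc
luxn
fowe
dzp
xkgmr

Derivation:
Hunk 1: at line 2 remove [esw,wcqbr,blljj] add [faerf,ffe] -> 8 lines: nsy ffk ndqi faerf ffe fowe dzp xkgmr
Hunk 2: at line 2 remove [faerf] add [kmwo,dkbe,ylvcq] -> 10 lines: nsy ffk ndqi kmwo dkbe ylvcq ffe fowe dzp xkgmr
Hunk 3: at line 4 remove [ylvcq] add [lwj] -> 10 lines: nsy ffk ndqi kmwo dkbe lwj ffe fowe dzp xkgmr
Hunk 4: at line 3 remove [kmwo,dkbe,lwj] add [lbv,aqyb,hxlt] -> 10 lines: nsy ffk ndqi lbv aqyb hxlt ffe fowe dzp xkgmr
Hunk 5: at line 5 remove [hxlt,ffe] add [gcc,luxn] -> 10 lines: nsy ffk ndqi lbv aqyb gcc luxn fowe dzp xkgmr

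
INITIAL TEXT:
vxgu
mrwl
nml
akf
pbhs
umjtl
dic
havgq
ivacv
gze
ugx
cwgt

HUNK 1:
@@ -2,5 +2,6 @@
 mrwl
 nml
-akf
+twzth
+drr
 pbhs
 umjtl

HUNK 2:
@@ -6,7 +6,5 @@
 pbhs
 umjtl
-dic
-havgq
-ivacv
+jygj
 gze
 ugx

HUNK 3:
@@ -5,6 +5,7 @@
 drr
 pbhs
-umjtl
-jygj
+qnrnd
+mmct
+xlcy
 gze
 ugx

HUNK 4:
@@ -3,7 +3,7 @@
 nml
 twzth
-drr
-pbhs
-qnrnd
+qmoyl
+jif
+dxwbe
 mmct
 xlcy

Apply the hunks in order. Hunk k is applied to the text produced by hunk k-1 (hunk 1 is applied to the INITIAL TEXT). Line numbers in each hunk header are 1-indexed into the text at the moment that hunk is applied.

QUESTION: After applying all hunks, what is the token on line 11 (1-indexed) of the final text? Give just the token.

Hunk 1: at line 2 remove [akf] add [twzth,drr] -> 13 lines: vxgu mrwl nml twzth drr pbhs umjtl dic havgq ivacv gze ugx cwgt
Hunk 2: at line 6 remove [dic,havgq,ivacv] add [jygj] -> 11 lines: vxgu mrwl nml twzth drr pbhs umjtl jygj gze ugx cwgt
Hunk 3: at line 5 remove [umjtl,jygj] add [qnrnd,mmct,xlcy] -> 12 lines: vxgu mrwl nml twzth drr pbhs qnrnd mmct xlcy gze ugx cwgt
Hunk 4: at line 3 remove [drr,pbhs,qnrnd] add [qmoyl,jif,dxwbe] -> 12 lines: vxgu mrwl nml twzth qmoyl jif dxwbe mmct xlcy gze ugx cwgt
Final line 11: ugx

Answer: ugx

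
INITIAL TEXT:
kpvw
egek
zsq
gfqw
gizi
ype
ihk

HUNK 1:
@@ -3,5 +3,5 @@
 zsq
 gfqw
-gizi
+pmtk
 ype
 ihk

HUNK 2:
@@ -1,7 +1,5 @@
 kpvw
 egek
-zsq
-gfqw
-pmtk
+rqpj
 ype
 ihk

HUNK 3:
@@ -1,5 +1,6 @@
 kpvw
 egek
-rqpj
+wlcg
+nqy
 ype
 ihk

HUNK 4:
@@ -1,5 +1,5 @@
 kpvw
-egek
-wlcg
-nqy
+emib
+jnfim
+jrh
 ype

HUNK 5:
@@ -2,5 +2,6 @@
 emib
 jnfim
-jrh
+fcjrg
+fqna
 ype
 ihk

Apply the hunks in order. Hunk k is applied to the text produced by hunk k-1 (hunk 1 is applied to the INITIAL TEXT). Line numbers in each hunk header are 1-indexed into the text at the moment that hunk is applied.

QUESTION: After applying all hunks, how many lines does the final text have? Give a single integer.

Hunk 1: at line 3 remove [gizi] add [pmtk] -> 7 lines: kpvw egek zsq gfqw pmtk ype ihk
Hunk 2: at line 1 remove [zsq,gfqw,pmtk] add [rqpj] -> 5 lines: kpvw egek rqpj ype ihk
Hunk 3: at line 1 remove [rqpj] add [wlcg,nqy] -> 6 lines: kpvw egek wlcg nqy ype ihk
Hunk 4: at line 1 remove [egek,wlcg,nqy] add [emib,jnfim,jrh] -> 6 lines: kpvw emib jnfim jrh ype ihk
Hunk 5: at line 2 remove [jrh] add [fcjrg,fqna] -> 7 lines: kpvw emib jnfim fcjrg fqna ype ihk
Final line count: 7

Answer: 7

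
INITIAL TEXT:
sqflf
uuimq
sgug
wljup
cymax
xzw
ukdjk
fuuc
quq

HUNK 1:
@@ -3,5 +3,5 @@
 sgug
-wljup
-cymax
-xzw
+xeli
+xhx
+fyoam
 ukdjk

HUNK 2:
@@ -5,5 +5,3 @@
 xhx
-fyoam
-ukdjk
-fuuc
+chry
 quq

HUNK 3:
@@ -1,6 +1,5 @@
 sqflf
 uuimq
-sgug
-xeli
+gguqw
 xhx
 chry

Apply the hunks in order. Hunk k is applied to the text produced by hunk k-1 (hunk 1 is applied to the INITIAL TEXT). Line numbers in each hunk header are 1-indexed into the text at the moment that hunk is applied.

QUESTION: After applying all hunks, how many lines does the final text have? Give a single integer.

Hunk 1: at line 3 remove [wljup,cymax,xzw] add [xeli,xhx,fyoam] -> 9 lines: sqflf uuimq sgug xeli xhx fyoam ukdjk fuuc quq
Hunk 2: at line 5 remove [fyoam,ukdjk,fuuc] add [chry] -> 7 lines: sqflf uuimq sgug xeli xhx chry quq
Hunk 3: at line 1 remove [sgug,xeli] add [gguqw] -> 6 lines: sqflf uuimq gguqw xhx chry quq
Final line count: 6

Answer: 6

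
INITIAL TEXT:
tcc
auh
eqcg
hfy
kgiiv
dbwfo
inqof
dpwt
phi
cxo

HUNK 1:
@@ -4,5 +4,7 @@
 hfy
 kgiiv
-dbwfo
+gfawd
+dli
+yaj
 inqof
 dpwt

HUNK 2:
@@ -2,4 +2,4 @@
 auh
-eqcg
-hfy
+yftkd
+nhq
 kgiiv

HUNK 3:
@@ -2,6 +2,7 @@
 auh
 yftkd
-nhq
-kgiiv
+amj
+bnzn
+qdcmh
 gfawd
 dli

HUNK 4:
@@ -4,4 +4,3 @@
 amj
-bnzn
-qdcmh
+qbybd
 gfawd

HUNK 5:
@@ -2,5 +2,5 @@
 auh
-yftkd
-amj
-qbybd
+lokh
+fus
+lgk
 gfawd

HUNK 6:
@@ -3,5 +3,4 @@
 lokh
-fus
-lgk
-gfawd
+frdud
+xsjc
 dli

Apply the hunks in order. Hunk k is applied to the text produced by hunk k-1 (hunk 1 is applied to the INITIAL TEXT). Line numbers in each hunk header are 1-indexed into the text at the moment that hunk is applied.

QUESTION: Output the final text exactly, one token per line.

Hunk 1: at line 4 remove [dbwfo] add [gfawd,dli,yaj] -> 12 lines: tcc auh eqcg hfy kgiiv gfawd dli yaj inqof dpwt phi cxo
Hunk 2: at line 2 remove [eqcg,hfy] add [yftkd,nhq] -> 12 lines: tcc auh yftkd nhq kgiiv gfawd dli yaj inqof dpwt phi cxo
Hunk 3: at line 2 remove [nhq,kgiiv] add [amj,bnzn,qdcmh] -> 13 lines: tcc auh yftkd amj bnzn qdcmh gfawd dli yaj inqof dpwt phi cxo
Hunk 4: at line 4 remove [bnzn,qdcmh] add [qbybd] -> 12 lines: tcc auh yftkd amj qbybd gfawd dli yaj inqof dpwt phi cxo
Hunk 5: at line 2 remove [yftkd,amj,qbybd] add [lokh,fus,lgk] -> 12 lines: tcc auh lokh fus lgk gfawd dli yaj inqof dpwt phi cxo
Hunk 6: at line 3 remove [fus,lgk,gfawd] add [frdud,xsjc] -> 11 lines: tcc auh lokh frdud xsjc dli yaj inqof dpwt phi cxo

Answer: tcc
auh
lokh
frdud
xsjc
dli
yaj
inqof
dpwt
phi
cxo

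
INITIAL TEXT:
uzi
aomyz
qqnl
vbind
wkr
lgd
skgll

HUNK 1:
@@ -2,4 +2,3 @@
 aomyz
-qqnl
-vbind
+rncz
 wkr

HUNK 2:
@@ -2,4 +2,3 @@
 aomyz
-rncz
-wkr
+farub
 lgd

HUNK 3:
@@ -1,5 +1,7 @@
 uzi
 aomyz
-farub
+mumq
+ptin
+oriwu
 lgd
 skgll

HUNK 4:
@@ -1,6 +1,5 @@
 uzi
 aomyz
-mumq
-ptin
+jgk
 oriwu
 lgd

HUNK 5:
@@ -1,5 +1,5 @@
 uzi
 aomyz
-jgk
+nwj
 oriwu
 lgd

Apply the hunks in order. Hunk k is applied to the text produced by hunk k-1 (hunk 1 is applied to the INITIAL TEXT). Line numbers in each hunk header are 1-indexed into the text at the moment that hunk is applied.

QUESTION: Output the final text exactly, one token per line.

Answer: uzi
aomyz
nwj
oriwu
lgd
skgll

Derivation:
Hunk 1: at line 2 remove [qqnl,vbind] add [rncz] -> 6 lines: uzi aomyz rncz wkr lgd skgll
Hunk 2: at line 2 remove [rncz,wkr] add [farub] -> 5 lines: uzi aomyz farub lgd skgll
Hunk 3: at line 1 remove [farub] add [mumq,ptin,oriwu] -> 7 lines: uzi aomyz mumq ptin oriwu lgd skgll
Hunk 4: at line 1 remove [mumq,ptin] add [jgk] -> 6 lines: uzi aomyz jgk oriwu lgd skgll
Hunk 5: at line 1 remove [jgk] add [nwj] -> 6 lines: uzi aomyz nwj oriwu lgd skgll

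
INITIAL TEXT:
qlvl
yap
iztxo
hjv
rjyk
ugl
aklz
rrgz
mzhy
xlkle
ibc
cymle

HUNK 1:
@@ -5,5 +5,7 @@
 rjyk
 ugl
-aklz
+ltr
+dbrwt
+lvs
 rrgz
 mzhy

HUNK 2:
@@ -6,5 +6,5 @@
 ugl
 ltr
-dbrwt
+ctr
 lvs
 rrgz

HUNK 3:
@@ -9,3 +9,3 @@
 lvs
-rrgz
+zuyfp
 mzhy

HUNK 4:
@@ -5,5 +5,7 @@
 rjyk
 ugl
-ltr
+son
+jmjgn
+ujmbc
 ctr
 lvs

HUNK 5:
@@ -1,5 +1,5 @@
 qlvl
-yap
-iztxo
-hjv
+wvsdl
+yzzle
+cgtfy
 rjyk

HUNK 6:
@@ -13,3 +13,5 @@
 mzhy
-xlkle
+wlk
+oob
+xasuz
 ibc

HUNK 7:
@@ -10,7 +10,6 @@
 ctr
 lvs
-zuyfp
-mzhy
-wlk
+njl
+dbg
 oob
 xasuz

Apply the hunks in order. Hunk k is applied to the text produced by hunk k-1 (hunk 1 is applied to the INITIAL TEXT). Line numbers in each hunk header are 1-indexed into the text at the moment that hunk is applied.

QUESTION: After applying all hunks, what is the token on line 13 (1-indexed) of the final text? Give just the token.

Answer: dbg

Derivation:
Hunk 1: at line 5 remove [aklz] add [ltr,dbrwt,lvs] -> 14 lines: qlvl yap iztxo hjv rjyk ugl ltr dbrwt lvs rrgz mzhy xlkle ibc cymle
Hunk 2: at line 6 remove [dbrwt] add [ctr] -> 14 lines: qlvl yap iztxo hjv rjyk ugl ltr ctr lvs rrgz mzhy xlkle ibc cymle
Hunk 3: at line 9 remove [rrgz] add [zuyfp] -> 14 lines: qlvl yap iztxo hjv rjyk ugl ltr ctr lvs zuyfp mzhy xlkle ibc cymle
Hunk 4: at line 5 remove [ltr] add [son,jmjgn,ujmbc] -> 16 lines: qlvl yap iztxo hjv rjyk ugl son jmjgn ujmbc ctr lvs zuyfp mzhy xlkle ibc cymle
Hunk 5: at line 1 remove [yap,iztxo,hjv] add [wvsdl,yzzle,cgtfy] -> 16 lines: qlvl wvsdl yzzle cgtfy rjyk ugl son jmjgn ujmbc ctr lvs zuyfp mzhy xlkle ibc cymle
Hunk 6: at line 13 remove [xlkle] add [wlk,oob,xasuz] -> 18 lines: qlvl wvsdl yzzle cgtfy rjyk ugl son jmjgn ujmbc ctr lvs zuyfp mzhy wlk oob xasuz ibc cymle
Hunk 7: at line 10 remove [zuyfp,mzhy,wlk] add [njl,dbg] -> 17 lines: qlvl wvsdl yzzle cgtfy rjyk ugl son jmjgn ujmbc ctr lvs njl dbg oob xasuz ibc cymle
Final line 13: dbg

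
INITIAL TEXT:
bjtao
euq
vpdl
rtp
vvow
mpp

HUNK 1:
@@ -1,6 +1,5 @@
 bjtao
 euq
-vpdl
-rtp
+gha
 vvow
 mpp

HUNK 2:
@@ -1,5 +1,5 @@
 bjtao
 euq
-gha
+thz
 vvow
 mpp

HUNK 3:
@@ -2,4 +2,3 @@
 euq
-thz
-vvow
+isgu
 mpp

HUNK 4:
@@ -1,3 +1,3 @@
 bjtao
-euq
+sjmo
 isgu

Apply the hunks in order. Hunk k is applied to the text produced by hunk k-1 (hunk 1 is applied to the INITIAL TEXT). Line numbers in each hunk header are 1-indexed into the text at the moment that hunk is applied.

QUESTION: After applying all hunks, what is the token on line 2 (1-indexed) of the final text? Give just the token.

Hunk 1: at line 1 remove [vpdl,rtp] add [gha] -> 5 lines: bjtao euq gha vvow mpp
Hunk 2: at line 1 remove [gha] add [thz] -> 5 lines: bjtao euq thz vvow mpp
Hunk 3: at line 2 remove [thz,vvow] add [isgu] -> 4 lines: bjtao euq isgu mpp
Hunk 4: at line 1 remove [euq] add [sjmo] -> 4 lines: bjtao sjmo isgu mpp
Final line 2: sjmo

Answer: sjmo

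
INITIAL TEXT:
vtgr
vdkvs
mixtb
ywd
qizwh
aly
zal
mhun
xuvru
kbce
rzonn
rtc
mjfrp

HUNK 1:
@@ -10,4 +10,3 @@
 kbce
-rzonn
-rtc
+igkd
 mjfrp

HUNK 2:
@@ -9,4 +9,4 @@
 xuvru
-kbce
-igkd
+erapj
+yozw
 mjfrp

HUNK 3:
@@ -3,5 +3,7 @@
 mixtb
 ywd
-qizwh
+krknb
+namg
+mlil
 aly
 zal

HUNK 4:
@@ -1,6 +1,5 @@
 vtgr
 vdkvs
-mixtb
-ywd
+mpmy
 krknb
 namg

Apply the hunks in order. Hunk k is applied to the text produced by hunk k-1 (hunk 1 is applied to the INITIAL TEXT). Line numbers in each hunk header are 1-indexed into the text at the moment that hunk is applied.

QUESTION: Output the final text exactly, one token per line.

Hunk 1: at line 10 remove [rzonn,rtc] add [igkd] -> 12 lines: vtgr vdkvs mixtb ywd qizwh aly zal mhun xuvru kbce igkd mjfrp
Hunk 2: at line 9 remove [kbce,igkd] add [erapj,yozw] -> 12 lines: vtgr vdkvs mixtb ywd qizwh aly zal mhun xuvru erapj yozw mjfrp
Hunk 3: at line 3 remove [qizwh] add [krknb,namg,mlil] -> 14 lines: vtgr vdkvs mixtb ywd krknb namg mlil aly zal mhun xuvru erapj yozw mjfrp
Hunk 4: at line 1 remove [mixtb,ywd] add [mpmy] -> 13 lines: vtgr vdkvs mpmy krknb namg mlil aly zal mhun xuvru erapj yozw mjfrp

Answer: vtgr
vdkvs
mpmy
krknb
namg
mlil
aly
zal
mhun
xuvru
erapj
yozw
mjfrp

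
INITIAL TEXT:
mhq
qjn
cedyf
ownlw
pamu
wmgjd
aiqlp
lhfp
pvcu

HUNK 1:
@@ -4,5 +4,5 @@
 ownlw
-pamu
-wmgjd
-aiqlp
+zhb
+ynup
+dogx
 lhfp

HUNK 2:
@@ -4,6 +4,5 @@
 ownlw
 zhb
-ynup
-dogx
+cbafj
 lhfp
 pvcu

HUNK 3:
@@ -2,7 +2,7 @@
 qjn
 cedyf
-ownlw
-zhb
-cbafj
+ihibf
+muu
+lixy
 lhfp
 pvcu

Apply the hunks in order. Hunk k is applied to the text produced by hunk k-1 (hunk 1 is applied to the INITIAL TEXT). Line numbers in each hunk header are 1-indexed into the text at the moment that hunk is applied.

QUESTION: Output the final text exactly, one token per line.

Answer: mhq
qjn
cedyf
ihibf
muu
lixy
lhfp
pvcu

Derivation:
Hunk 1: at line 4 remove [pamu,wmgjd,aiqlp] add [zhb,ynup,dogx] -> 9 lines: mhq qjn cedyf ownlw zhb ynup dogx lhfp pvcu
Hunk 2: at line 4 remove [ynup,dogx] add [cbafj] -> 8 lines: mhq qjn cedyf ownlw zhb cbafj lhfp pvcu
Hunk 3: at line 2 remove [ownlw,zhb,cbafj] add [ihibf,muu,lixy] -> 8 lines: mhq qjn cedyf ihibf muu lixy lhfp pvcu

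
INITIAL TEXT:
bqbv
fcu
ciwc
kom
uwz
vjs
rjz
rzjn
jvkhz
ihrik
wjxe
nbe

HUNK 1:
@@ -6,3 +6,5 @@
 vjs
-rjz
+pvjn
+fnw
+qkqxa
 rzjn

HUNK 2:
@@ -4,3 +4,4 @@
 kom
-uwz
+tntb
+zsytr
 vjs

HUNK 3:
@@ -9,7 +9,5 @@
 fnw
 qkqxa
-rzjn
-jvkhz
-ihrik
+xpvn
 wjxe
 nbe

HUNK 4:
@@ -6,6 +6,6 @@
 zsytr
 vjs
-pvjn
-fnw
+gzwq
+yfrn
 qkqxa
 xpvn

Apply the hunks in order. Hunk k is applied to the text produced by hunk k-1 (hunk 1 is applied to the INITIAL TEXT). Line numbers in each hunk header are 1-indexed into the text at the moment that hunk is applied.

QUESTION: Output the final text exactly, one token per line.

Answer: bqbv
fcu
ciwc
kom
tntb
zsytr
vjs
gzwq
yfrn
qkqxa
xpvn
wjxe
nbe

Derivation:
Hunk 1: at line 6 remove [rjz] add [pvjn,fnw,qkqxa] -> 14 lines: bqbv fcu ciwc kom uwz vjs pvjn fnw qkqxa rzjn jvkhz ihrik wjxe nbe
Hunk 2: at line 4 remove [uwz] add [tntb,zsytr] -> 15 lines: bqbv fcu ciwc kom tntb zsytr vjs pvjn fnw qkqxa rzjn jvkhz ihrik wjxe nbe
Hunk 3: at line 9 remove [rzjn,jvkhz,ihrik] add [xpvn] -> 13 lines: bqbv fcu ciwc kom tntb zsytr vjs pvjn fnw qkqxa xpvn wjxe nbe
Hunk 4: at line 6 remove [pvjn,fnw] add [gzwq,yfrn] -> 13 lines: bqbv fcu ciwc kom tntb zsytr vjs gzwq yfrn qkqxa xpvn wjxe nbe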